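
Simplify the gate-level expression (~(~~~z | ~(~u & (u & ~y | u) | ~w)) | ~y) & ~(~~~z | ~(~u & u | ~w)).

z & ~w

(~(~~~z | ~(~u & (u & ~y | u) | ~w)) | ~y) & ~(~~~z | ~(~u & u | ~w))
= (~(~~~z | ~(~u & u | ~w)) | ~y) & ~(~~~z | ~(~u & u | ~w))
= ~(~~~z | ~(~u & u | ~w))
= ~(~~~z | ~~w)
= ~(~z | ~~w)
= z & ~w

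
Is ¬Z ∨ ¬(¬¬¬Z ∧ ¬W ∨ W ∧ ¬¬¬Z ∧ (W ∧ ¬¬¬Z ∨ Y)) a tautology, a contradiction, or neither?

tautology

¬Z ∨ ¬(¬¬¬Z ∧ ¬W ∨ W ∧ ¬¬¬Z ∧ (W ∧ ¬¬¬Z ∨ Y))
= ¬Z ∨ ¬(¬¬¬Z ∧ ¬W ∨ W ∧ ¬¬¬Z)   — absorption
= ¬Z ∨ ¬¬¬¬Z   — distribution
= ¬Z ∨ ¬¬Z   — double negation
= ¬Z ∨ Z   — double negation
= True   — complement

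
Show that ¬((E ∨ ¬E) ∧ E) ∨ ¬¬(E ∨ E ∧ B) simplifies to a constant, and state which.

True

¬((E ∨ ¬E) ∧ E) ∨ ¬¬(E ∨ E ∧ B)
= ¬E ∨ ¬¬(E ∨ E ∧ B)   (complement / identity)
= ¬E ∨ ¬¬E   (absorption)
= ¬E ∨ E   (double negation)
= True   (complement)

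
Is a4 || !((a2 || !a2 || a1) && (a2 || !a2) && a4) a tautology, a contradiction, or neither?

a4 || !((a2 || !a2 || a1) && (a2 || !a2) && a4)
= a4 || !((a2 || !a2) && a4)
= a4 || !a4
= true

tautology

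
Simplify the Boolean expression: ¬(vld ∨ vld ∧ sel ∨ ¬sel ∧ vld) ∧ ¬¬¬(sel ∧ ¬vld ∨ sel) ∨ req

¬(vld ∨ vld ∧ sel ∨ ¬sel ∧ vld) ∧ ¬¬¬(sel ∧ ¬vld ∨ sel) ∨ req
= ¬(vld ∨ vld) ∧ ¬¬¬(sel ∧ ¬vld ∨ sel) ∨ req
= ¬(vld ∨ vld) ∧ ¬(sel ∧ ¬vld ∨ sel) ∨ req
= ¬vld ∧ ¬(sel ∧ ¬vld ∨ sel) ∨ req
= ¬vld ∧ ¬sel ∨ req

¬vld ∧ ¬sel ∨ req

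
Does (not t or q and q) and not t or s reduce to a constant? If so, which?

(not t or q and q) and not t or s
= (not t or q) and not t or s
= not t or s
This depends on s, t, so it is not a constant.

no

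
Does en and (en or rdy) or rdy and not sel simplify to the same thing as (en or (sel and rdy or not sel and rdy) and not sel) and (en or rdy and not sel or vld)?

E1: en and (en or rdy) or rdy and not sel
    = en or rdy and not sel   (absorption)
E2: (en or (sel and rdy or not sel and rdy) and not sel) and (en or rdy and not sel or vld)
    = (en or rdy and not sel) and (en or rdy and not sel or vld)   (distribution)
    = en or rdy and not sel   (absorption)
Both reduce to en or rdy and not sel, so they are equivalent.

Yes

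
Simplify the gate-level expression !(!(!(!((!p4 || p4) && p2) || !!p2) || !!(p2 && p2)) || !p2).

!(!(!(!((!p4 || p4) && p2) || !!p2) || !!(p2 && p2)) || !p2)
= !(!(!(!p2 || !!p2) || !!(p2 && p2)) || !p2)
= !(!(p2 && !p2 || !!(p2 && p2)) || !p2)
= !(!(p2 && !p2 || p2 && p2) || !p2)
= !(!p2 || !p2)
= p2 && p2
= p2

p2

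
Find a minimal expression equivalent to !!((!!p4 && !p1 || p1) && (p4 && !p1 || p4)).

p4

!!((!!p4 && !p1 || p1) && (p4 && !p1 || p4))
= !!((p4 && !p1 || p1) && (p4 && !p1 || p4))
= !!(p1 && p4 || p4 && !p1)
= !!p4
= p4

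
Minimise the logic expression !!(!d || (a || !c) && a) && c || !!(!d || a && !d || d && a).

!d || a

!!(!d || (a || !c) && a) && c || !!(!d || a && !d || d && a)
= !!(!d || (a || !c) && a) && c || !!(!d || a)   (distribution)
= !!(!d || a) && c || !!(!d || a)   (absorption)
= !!(!d || a)   (absorption)
= !d || a   (double negation)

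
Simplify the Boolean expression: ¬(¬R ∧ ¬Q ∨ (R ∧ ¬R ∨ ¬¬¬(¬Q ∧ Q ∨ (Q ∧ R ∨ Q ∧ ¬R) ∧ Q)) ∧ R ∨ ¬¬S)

¬(¬R ∧ ¬Q ∨ (R ∧ ¬R ∨ ¬¬¬(¬Q ∧ Q ∨ (Q ∧ R ∨ Q ∧ ¬R) ∧ Q)) ∧ R ∨ ¬¬S)
= ¬(¬R ∧ ¬Q ∨ (R ∧ ¬R ∨ ¬¬¬(¬Q ∧ Q ∨ Q ∧ Q)) ∧ R ∨ ¬¬S)   (distribution)
= ¬(¬R ∧ ¬Q ∨ (R ∧ ¬R ∨ ¬(¬Q ∧ Q ∨ Q ∧ Q)) ∧ R ∨ ¬¬S)   (double negation)
= ¬(¬R ∧ ¬Q ∨ (R ∧ ¬R ∨ ¬Q) ∧ R ∨ ¬¬S)   (distribution)
= ¬(¬R ∧ ¬Q ∨ ¬Q ∧ R ∨ ¬¬S)   (complement / identity)
= ¬(¬Q ∨ ¬¬S)   (distribution)
= Q ∧ ¬S   (De Morgan)

Q ∧ ¬S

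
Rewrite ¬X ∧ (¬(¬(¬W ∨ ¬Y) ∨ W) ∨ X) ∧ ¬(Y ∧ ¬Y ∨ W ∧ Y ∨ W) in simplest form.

¬X ∧ ¬W

¬X ∧ (¬(¬(¬W ∨ ¬Y) ∨ W) ∨ X) ∧ ¬(Y ∧ ¬Y ∨ W ∧ Y ∨ W)
= ¬X ∧ (¬(W ∧ Y ∨ W) ∨ X) ∧ ¬(Y ∧ ¬Y ∨ W ∧ Y ∨ W)   [De Morgan]
= ¬X ∧ (¬(W ∧ Y ∨ W) ∨ X) ∧ ¬(W ∧ Y ∨ W)   [complement / identity]
= ¬X ∧ ¬(W ∧ Y ∨ W)   [absorption]
= ¬X ∧ ¬W   [absorption]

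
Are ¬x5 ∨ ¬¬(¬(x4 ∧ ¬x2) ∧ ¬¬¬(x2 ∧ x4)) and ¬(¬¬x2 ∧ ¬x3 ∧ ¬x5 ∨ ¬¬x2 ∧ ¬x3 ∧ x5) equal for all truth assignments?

E1: ¬x5 ∨ ¬¬(¬(x4 ∧ ¬x2) ∧ ¬¬¬(x2 ∧ x4))
    = ¬x5 ∨ ¬(x4 ∧ ¬x2 ∨ ¬¬(x2 ∧ x4))
    = ¬x5 ∨ ¬(x4 ∧ ¬x2 ∨ x2 ∧ x4)
    = ¬x5 ∨ ¬x4
E2: ¬(¬¬x2 ∧ ¬x3 ∧ ¬x5 ∨ ¬¬x2 ∧ ¬x3 ∧ x5)
    = ¬(¬¬x2 ∧ ¬x3)
    = ¬x2 ∨ x3
These differ: at x2=1, x3=1, x4=1, x5=1, E1 = 0 but E2 = 1.

No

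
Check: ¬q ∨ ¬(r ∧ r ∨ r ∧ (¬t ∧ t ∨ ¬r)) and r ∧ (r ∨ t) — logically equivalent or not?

No

E1: ¬q ∨ ¬(r ∧ r ∨ r ∧ (¬t ∧ t ∨ ¬r))
    = ¬q ∨ ¬(r ∧ r ∨ r ∧ ¬r)   — complement / identity
    = ¬q ∨ ¬r   — distribution
E2: r ∧ (r ∨ t)
    = r   — absorption
These differ: at q=0, r=0, t=0, E1 = 1 but E2 = 0.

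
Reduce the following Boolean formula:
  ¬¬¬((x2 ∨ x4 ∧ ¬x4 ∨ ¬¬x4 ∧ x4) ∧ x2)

¬x2

¬¬¬((x2 ∨ x4 ∧ ¬x4 ∨ ¬¬x4 ∧ x4) ∧ x2)
= ¬¬¬((x2 ∨ x4 ∧ ¬x4 ∨ x4 ∧ x4) ∧ x2)
= ¬¬¬((x2 ∨ x4) ∧ x2)
= ¬((x2 ∨ x4) ∧ x2)
= ¬x2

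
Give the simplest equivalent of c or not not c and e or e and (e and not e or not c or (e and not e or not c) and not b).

c or not not c and e or e and (e and not e or not c or (e and not e or not c) and not b)
= c or not not c and e or e and (e and not e or not c)   — absorption
= c or not not c and e or e and not c   — complement / identity
= c or c and e or e and not c   — double negation
= c or e   — distribution

c or e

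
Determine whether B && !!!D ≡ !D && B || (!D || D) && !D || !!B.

E1: B && !!!D
    = B && !D   — double negation
E2: !D && B || (!D || D) && !D || !!B
    = !D && B || !D || !!B   — complement / identity
    = !D && B || !D || B   — double negation
    = !D || B   — absorption
These differ: at B=0, D=0, E1 = 0 but E2 = 1.

No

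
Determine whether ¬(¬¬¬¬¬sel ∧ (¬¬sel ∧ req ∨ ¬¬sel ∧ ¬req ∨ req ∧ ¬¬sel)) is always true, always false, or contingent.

always true

¬(¬¬¬¬¬sel ∧ (¬¬sel ∧ req ∨ ¬¬sel ∧ ¬req ∨ req ∧ ¬¬sel))
= ¬(¬¬¬¬¬sel ∧ (¬¬sel ∧ req ∨ ¬¬sel))   [distribution]
= ¬(¬¬¬¬¬sel ∧ ¬¬sel)   [absorption]
= ¬(¬¬¬sel ∧ ¬¬sel)   [double negation]
= ¬(¬sel ∧ ¬¬sel)   [double negation]
= sel ∨ ¬sel   [De Morgan]
= True   [complement]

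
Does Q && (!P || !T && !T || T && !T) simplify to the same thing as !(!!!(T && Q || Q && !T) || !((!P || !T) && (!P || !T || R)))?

E1: Q && (!P || !T && !T || T && !T)
    = Q && (!P || !T)   [distribution]
E2: !(!!!(T && Q || Q && !T) || !((!P || !T) && (!P || !T || R)))
    = !(!!!(T && Q || Q && !T) || !(!P || !T))   [absorption]
    = !(!(T && Q || Q && !T) || !(!P || !T))   [double negation]
    = !(!Q || !(!P || !T))   [distribution]
    = Q && (!P || !T)   [De Morgan]
Both reduce to Q && (!P || !T), so they are equivalent.

Yes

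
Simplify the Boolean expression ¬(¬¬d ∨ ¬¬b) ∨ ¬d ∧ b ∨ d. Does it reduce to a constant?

¬(¬¬d ∨ ¬¬b) ∨ ¬d ∧ b ∨ d
= ¬d ∧ ¬b ∨ ¬d ∧ b ∨ d   (De Morgan)
= ¬d ∨ d   (distribution)
= True   (complement)

True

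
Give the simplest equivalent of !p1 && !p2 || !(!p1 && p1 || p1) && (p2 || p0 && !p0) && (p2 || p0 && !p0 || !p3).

!p1 && !p2 || !(!p1 && p1 || p1) && (p2 || p0 && !p0) && (p2 || p0 && !p0 || !p3)
= !p1 && !p2 || !(!p1 && p1 || p1) && (p2 || p0 && !p0)   — absorption
= !p1 && !p2 || !p1 && (p2 || p0 && !p0)   — complement / identity
= !p1 && !p2 || !p1 && p2   — complement / identity
= !p1   — distribution

!p1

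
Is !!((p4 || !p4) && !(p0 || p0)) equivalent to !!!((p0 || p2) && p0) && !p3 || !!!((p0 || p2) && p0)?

E1: !!((p4 || !p4) && !(p0 || p0))
    = !!!(p0 || p0)
    = !!!p0
    = !p0
E2: !!!((p0 || p2) && p0) && !p3 || !!!((p0 || p2) && p0)
    = !!!((p0 || p2) && p0)
    = !!!p0
    = !p0
Both reduce to !p0, so they are equivalent.

Yes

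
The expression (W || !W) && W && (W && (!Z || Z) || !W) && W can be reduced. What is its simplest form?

W

(W || !W) && W && (W && (!Z || Z) || !W) && W
= (W || !W) && W && (W || !W) && W   [complement / identity]
= (W || !W) && W   [idempotence]
= W   [complement / identity]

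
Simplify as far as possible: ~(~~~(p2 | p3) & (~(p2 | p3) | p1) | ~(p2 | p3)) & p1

~(~~~(p2 | p3) & (~(p2 | p3) | p1) | ~(p2 | p3)) & p1
= ~(~(p2 | p3) & (~(p2 | p3) | p1) | ~(p2 | p3)) & p1   (double negation)
= ~(~(p2 | p3) | ~(p2 | p3)) & p1   (absorption)
= ~~(p2 | p3) & p1   (idempotence)
= (p2 | p3) & p1   (double negation)

(p2 | p3) & p1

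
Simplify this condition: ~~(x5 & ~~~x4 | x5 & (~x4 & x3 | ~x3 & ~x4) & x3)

~~(x5 & ~~~x4 | x5 & (~x4 & x3 | ~x3 & ~x4) & x3)
= x5 & ~~~x4 | x5 & (~x4 & x3 | ~x3 & ~x4) & x3   — double negation
= x5 & ~~~x4 | x5 & ~x4 & x3   — distribution
= x5 & ~x4 | x5 & ~x4 & x3   — double negation
= x5 & ~x4   — absorption

x5 & ~x4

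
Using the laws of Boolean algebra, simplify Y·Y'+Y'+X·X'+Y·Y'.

Y·Y'+Y'+X·X'+Y·Y'
= Y·Y'+Y'+X·X'   [complement / identity]
= Y'+X·X'   [complement / identity]
= Y'   [complement / identity]

Y'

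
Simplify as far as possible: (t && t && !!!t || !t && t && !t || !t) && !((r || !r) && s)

!t && !s

(t && t && !!!t || !t && t && !t || !t) && !((r || !r) && s)
= (t && t && !t || !t && t && !t || !t) && !((r || !r) && s)   — double negation
= (t && t && !t || !t && t && !t || !t) && !s   — complement / identity
= (t && !t || !t) && !s   — distribution
= !t && !s   — complement / identity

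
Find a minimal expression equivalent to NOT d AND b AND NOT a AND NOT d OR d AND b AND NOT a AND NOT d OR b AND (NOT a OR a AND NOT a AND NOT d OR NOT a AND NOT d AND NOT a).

b AND NOT a

NOT d AND b AND NOT a AND NOT d OR d AND b AND NOT a AND NOT d OR b AND (NOT a OR a AND NOT a AND NOT d OR NOT a AND NOT d AND NOT a)
= NOT d AND b AND NOT a AND NOT d OR d AND b AND NOT a AND NOT d OR b AND (NOT a OR NOT a AND NOT d)   [distribution]
= NOT d AND b AND NOT a AND NOT d OR d AND b AND NOT a AND NOT d OR b AND NOT a   [absorption]
= b AND NOT a AND NOT d OR b AND NOT a   [distribution]
= b AND NOT a   [absorption]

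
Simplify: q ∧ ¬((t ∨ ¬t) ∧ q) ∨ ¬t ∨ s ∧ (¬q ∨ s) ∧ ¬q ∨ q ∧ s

¬t ∨ s

q ∧ ¬((t ∨ ¬t) ∧ q) ∨ ¬t ∨ s ∧ (¬q ∨ s) ∧ ¬q ∨ q ∧ s
= q ∧ ¬((t ∨ ¬t) ∧ q) ∨ ¬t ∨ s ∧ ¬q ∨ q ∧ s
= q ∧ ¬((t ∨ ¬t) ∧ q) ∨ ¬t ∨ s
= q ∧ ¬q ∨ ¬t ∨ s
= ¬t ∨ s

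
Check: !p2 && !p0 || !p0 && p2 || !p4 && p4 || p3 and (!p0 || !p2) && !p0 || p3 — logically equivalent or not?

Yes

E1: !p2 && !p0 || !p0 && p2 || !p4 && p4 || p3
    = !p0 || !p4 && p4 || p3
    = !p0 || p3
E2: (!p0 || !p2) && !p0 || p3
    = !p0 || p3
Both reduce to !p0 || p3, so they are equivalent.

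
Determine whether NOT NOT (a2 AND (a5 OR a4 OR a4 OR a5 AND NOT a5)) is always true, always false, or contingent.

contingent

NOT NOT (a2 AND (a5 OR a4 OR a4 OR a5 AND NOT a5))
= NOT NOT (a2 AND (a5 OR a4 OR a4))   [complement / identity]
= a2 AND (a5 OR a4 OR a4)   [double negation]
= a2 AND (a5 OR a4)   [idempotence]
This depends on a2, a4, a5, so it is not a constant.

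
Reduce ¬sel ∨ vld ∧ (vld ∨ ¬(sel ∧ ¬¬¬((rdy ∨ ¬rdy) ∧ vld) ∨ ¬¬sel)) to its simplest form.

¬sel ∨ vld

¬sel ∨ vld ∧ (vld ∨ ¬(sel ∧ ¬¬¬((rdy ∨ ¬rdy) ∧ vld) ∨ ¬¬sel))
= ¬sel ∨ vld ∧ (vld ∨ ¬(sel ∧ ¬¬¬((rdy ∨ ¬rdy) ∧ vld) ∨ sel))   [double negation]
= ¬sel ∨ vld ∧ (vld ∨ ¬(sel ∧ ¬¬¬vld ∨ sel))   [complement / identity]
= ¬sel ∨ vld ∧ (vld ∨ ¬(sel ∧ ¬vld ∨ sel))   [double negation]
= ¬sel ∨ vld ∧ (vld ∨ ¬sel)   [absorption]
= ¬sel ∨ vld   [absorption]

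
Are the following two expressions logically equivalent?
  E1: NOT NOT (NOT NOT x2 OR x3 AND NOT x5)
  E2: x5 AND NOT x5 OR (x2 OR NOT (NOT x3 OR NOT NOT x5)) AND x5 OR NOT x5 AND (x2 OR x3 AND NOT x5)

E1: NOT NOT (NOT NOT x2 OR x3 AND NOT x5)
    = NOT NOT x2 OR x3 AND NOT x5
    = x2 OR x3 AND NOT x5
E2: x5 AND NOT x5 OR (x2 OR NOT (NOT x3 OR NOT NOT x5)) AND x5 OR NOT x5 AND (x2 OR x3 AND NOT x5)
    = x5 AND NOT x5 OR (x2 OR x3 AND NOT x5) AND x5 OR NOT x5 AND (x2 OR x3 AND NOT x5)
    = (x2 OR x3 AND NOT x5) AND x5 OR NOT x5 AND (x2 OR x3 AND NOT x5)
    = x2 OR x3 AND NOT x5
Both reduce to x2 OR x3 AND NOT x5, so they are equivalent.

Yes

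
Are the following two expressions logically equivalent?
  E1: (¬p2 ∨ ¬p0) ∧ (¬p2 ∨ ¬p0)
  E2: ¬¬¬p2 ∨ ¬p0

Yes

E1: (¬p2 ∨ ¬p0) ∧ (¬p2 ∨ ¬p0)
    = ¬p2 ∨ ¬p0   [idempotence]
E2: ¬¬¬p2 ∨ ¬p0
    = ¬p2 ∨ ¬p0   [double negation]
Both reduce to ¬p2 ∨ ¬p0, so they are equivalent.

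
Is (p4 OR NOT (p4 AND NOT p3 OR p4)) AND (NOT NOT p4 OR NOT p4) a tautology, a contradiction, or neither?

(p4 OR NOT (p4 AND NOT p3 OR p4)) AND (NOT NOT p4 OR NOT p4)
= (p4 OR NOT p4) AND (NOT NOT p4 OR NOT p4)   (absorption)
= NOT NOT p4 OR NOT p4   (complement / identity)
= p4 OR NOT p4   (double negation)
= TRUE   (complement)

tautology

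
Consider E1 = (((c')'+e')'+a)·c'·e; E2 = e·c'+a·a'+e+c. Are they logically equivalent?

E1: (((c')'+e')'+a)·c'·e
    = (c'·e+a)·c'·e
    = c'·e
E2: e·c'+a·a'+e+c
    = e·c'+e+c
    = e+c
These differ: at a=0, c=1, e=1, E1 = 0 but E2 = 1.

No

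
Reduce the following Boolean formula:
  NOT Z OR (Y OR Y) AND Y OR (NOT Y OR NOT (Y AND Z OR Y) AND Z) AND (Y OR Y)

NOT Z OR (Y OR Y) AND Y OR (NOT Y OR NOT (Y AND Z OR Y) AND Z) AND (Y OR Y)
= NOT Z OR (Y OR Y) AND Y OR (NOT Y OR NOT Y AND Z) AND (Y OR Y)   [absorption]
= NOT Z OR (Y OR Y) AND Y OR NOT Y AND (Y OR Y)   [absorption]
= NOT Z OR Y OR Y   [distribution]
= NOT Z OR Y   [idempotence]

NOT Z OR Y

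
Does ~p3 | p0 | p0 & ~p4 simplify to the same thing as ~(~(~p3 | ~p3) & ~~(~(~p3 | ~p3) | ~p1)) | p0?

Yes

E1: ~p3 | p0 | p0 & ~p4
    = ~p3 | p0
E2: ~(~(~p3 | ~p3) & ~~(~(~p3 | ~p3) | ~p1)) | p0
    = ~(~(~p3 | ~p3) & (~(~p3 | ~p3) | ~p1)) | p0
    = ~~(~p3 | ~p3) | p0
    = ~(p3 & p3) | p0
    = ~p3 | p0
Both reduce to ~p3 | p0, so they are equivalent.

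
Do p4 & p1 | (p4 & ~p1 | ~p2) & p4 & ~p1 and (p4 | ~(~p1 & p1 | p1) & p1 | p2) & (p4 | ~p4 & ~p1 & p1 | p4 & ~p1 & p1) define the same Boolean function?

Yes

E1: p4 & p1 | (p4 & ~p1 | ~p2) & p4 & ~p1
    = p4 & p1 | p4 & ~p1   (absorption)
    = p4   (distribution)
E2: (p4 | ~(~p1 & p1 | p1) & p1 | p2) & (p4 | ~p4 & ~p1 & p1 | p4 & ~p1 & p1)
    = (p4 | ~p1 & p1 | p2) & (p4 | ~p4 & ~p1 & p1 | p4 & ~p1 & p1)   (complement / identity)
    = (p4 | ~p1 & p1 | p2) & (p4 | ~p1 & p1)   (distribution)
    = p4 | ~p1 & p1   (absorption)
    = p4   (complement / identity)
Both reduce to p4, so they are equivalent.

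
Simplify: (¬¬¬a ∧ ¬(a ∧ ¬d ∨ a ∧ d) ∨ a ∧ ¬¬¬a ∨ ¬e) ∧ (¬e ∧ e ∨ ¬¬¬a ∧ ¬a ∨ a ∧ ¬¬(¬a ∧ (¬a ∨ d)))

¬a

(¬¬¬a ∧ ¬(a ∧ ¬d ∨ a ∧ d) ∨ a ∧ ¬¬¬a ∨ ¬e) ∧ (¬e ∧ e ∨ ¬¬¬a ∧ ¬a ∨ a ∧ ¬¬(¬a ∧ (¬a ∨ d)))
= (¬¬¬a ∧ ¬(a ∧ ¬d ∨ a ∧ d) ∨ a ∧ ¬¬¬a ∨ ¬e) ∧ (¬¬¬a ∧ ¬a ∨ a ∧ ¬¬(¬a ∧ (¬a ∨ d)))   — complement / identity
= (¬¬¬a ∧ ¬(a ∧ ¬d ∨ a ∧ d) ∨ a ∧ ¬¬¬a ∨ ¬e) ∧ (¬¬¬a ∧ ¬a ∨ a ∧ ¬¬¬a)   — absorption
= (¬¬¬a ∧ ¬a ∨ a ∧ ¬¬¬a ∨ ¬e) ∧ (¬¬¬a ∧ ¬a ∨ a ∧ ¬¬¬a)   — distribution
= ¬¬¬a ∧ ¬a ∨ a ∧ ¬¬¬a   — absorption
= ¬¬¬a   — distribution
= ¬a   — double negation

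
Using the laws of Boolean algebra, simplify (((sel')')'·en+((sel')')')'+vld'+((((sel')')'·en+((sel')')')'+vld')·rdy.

sel+vld'

(((sel')')'·en+((sel')')')'+vld'+((((sel')')'·en+((sel')')')'+vld')·rdy
= (((sel')')'·en+((sel')')')'+vld'   (absorption)
= (((sel')')')'+vld'   (absorption)
= (sel')'+vld'   (double negation)
= sel+vld'   (double negation)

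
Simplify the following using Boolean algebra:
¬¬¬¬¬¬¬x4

¬x4

¬¬¬¬¬¬¬x4
= ¬¬¬¬¬x4   [double negation]
= ¬¬¬x4   [double negation]
= ¬x4   [double negation]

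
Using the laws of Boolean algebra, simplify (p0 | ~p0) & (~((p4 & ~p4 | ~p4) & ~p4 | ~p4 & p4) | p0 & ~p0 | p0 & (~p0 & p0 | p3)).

p4 | p0 & p3

(p0 | ~p0) & (~((p4 & ~p4 | ~p4) & ~p4 | ~p4 & p4) | p0 & ~p0 | p0 & (~p0 & p0 | p3))
= ~((p4 & ~p4 | ~p4) & ~p4 | ~p4 & p4) | p0 & ~p0 | p0 & (~p0 & p0 | p3)   [complement / identity]
= ~(~p4 & ~p4 | ~p4 & p4) | p0 & ~p0 | p0 & (~p0 & p0 | p3)   [complement / identity]
= ~(~p4 & ~p4 | ~p4 & p4) | p0 & (~p0 & p0 | p3)   [complement / identity]
= ~(~p4 & ~p4 | ~p4 & p4) | p0 & p3   [complement / identity]
= ~~p4 | p0 & p3   [distribution]
= p4 | p0 & p3   [double negation]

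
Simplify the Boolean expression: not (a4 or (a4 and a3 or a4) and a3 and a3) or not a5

not (a4 or (a4 and a3 or a4) and a3 and a3) or not a5
= not (a4 or (a4 and a3 or a4) and a3) or not a5   (idempotence)
= not (a4 or a4 and a3) or not a5   (absorption)
= not a4 or not a5   (absorption)

not a4 or not a5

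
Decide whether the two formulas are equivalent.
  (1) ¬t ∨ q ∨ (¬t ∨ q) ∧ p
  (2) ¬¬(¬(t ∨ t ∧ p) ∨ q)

E1: ¬t ∨ q ∨ (¬t ∨ q) ∧ p
    = ¬t ∨ q   [absorption]
E2: ¬¬(¬(t ∨ t ∧ p) ∨ q)
    = ¬¬(¬t ∨ q)   [absorption]
    = ¬t ∨ q   [double negation]
Both reduce to ¬t ∨ q, so they are equivalent.

Yes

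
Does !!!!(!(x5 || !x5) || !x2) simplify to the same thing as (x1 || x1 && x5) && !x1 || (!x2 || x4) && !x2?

E1: !!!!(!(x5 || !x5) || !x2)
    = !!!((x5 || !x5) && x2)   — De Morgan
    = !((x5 || !x5) && x2)   — double negation
    = !x2   — complement / identity
E2: (x1 || x1 && x5) && !x1 || (!x2 || x4) && !x2
    = x1 && !x1 || (!x2 || x4) && !x2   — absorption
    = (!x2 || x4) && !x2   — complement / identity
    = !x2   — absorption
Both reduce to !x2, so they are equivalent.

Yes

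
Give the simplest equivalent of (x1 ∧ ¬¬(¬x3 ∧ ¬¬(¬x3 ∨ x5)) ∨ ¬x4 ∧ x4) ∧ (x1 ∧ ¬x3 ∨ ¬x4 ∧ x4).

(x1 ∧ ¬¬(¬x3 ∧ ¬¬(¬x3 ∨ x5)) ∨ ¬x4 ∧ x4) ∧ (x1 ∧ ¬x3 ∨ ¬x4 ∧ x4)
= ¬x4 ∧ x4 ∨ x1 ∧ ¬¬(¬x3 ∧ ¬¬(¬x3 ∨ x5)) ∧ x1 ∧ ¬x3   [distribution]
= ¬x4 ∧ x4 ∨ x1 ∧ ¬¬(¬x3 ∧ (¬x3 ∨ x5)) ∧ x1 ∧ ¬x3   [double negation]
= x1 ∧ ¬¬(¬x3 ∧ (¬x3 ∨ x5)) ∧ x1 ∧ ¬x3   [complement / identity]
= x1 ∧ ¬¬¬x3 ∧ x1 ∧ ¬x3   [absorption]
= x1 ∧ ¬x3 ∧ x1 ∧ ¬x3   [double negation]
= x1 ∧ ¬x3   [idempotence]

x1 ∧ ¬x3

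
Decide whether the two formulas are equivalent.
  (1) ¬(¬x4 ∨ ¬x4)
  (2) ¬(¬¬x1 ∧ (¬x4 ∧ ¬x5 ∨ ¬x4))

E1: ¬(¬x4 ∨ ¬x4)
    = ¬¬x4
    = x4
E2: ¬(¬¬x1 ∧ (¬x4 ∧ ¬x5 ∨ ¬x4))
    = ¬(¬¬x1 ∧ ¬x4)
    = ¬x1 ∨ x4
These differ: at x1=0, x4=0, x5=0, E1 = 0 but E2 = 1.

No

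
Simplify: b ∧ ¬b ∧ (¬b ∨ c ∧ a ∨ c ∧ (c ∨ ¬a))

b ∧ ¬b ∧ (¬b ∨ c ∧ a ∨ c ∧ (c ∨ ¬a))
= b ∧ ¬b ∧ (¬b ∨ c ∧ a ∨ c)   [absorption]
= b ∧ ¬b ∧ (¬b ∨ c)   [absorption]
= b ∧ ¬b   [absorption]
= False   [complement]

False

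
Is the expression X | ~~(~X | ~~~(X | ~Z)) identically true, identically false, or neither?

identically true

X | ~~(~X | ~~~(X | ~Z))
= X | ~(X & ~~(X | ~Z))   (De Morgan)
= X | ~(X & (X | ~Z))   (double negation)
= X | ~X   (absorption)
= 1   (complement)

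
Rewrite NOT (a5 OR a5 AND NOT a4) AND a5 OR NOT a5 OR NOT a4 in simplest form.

NOT a5 OR NOT a4

NOT (a5 OR a5 AND NOT a4) AND a5 OR NOT a5 OR NOT a4
= NOT a5 AND a5 OR NOT a5 OR NOT a4   — absorption
= NOT a5 OR NOT a4   — complement / identity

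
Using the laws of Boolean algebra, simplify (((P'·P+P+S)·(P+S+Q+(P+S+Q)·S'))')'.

P+S

(((P'·P+P+S)·(P+S+Q+(P+S+Q)·S'))')'
= (((P'·P+P+S)·(P+S+Q))')'
= (((P+S)·(P+S+Q))')'
= (P+S)·(P+S+Q)
= P+S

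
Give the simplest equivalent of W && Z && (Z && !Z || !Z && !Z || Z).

W && Z && (Z && !Z || !Z && !Z || Z)
= W && Z && (!Z || Z)   (distribution)
= W && Z   (complement / identity)

W && Z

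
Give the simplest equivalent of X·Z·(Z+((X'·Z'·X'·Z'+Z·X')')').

X·Z

X·Z·(Z+((X'·Z'·X'·Z'+Z·X')')')
= X·Z·(Z+((X'·Z'+Z·X')')')
= X·Z·(Z+((X')')')
= X·Z·(Z+X')
= X·Z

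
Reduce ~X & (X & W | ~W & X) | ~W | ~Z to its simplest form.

~W | ~Z

~X & (X & W | ~W & X) | ~W | ~Z
= ~X & X | ~W | ~Z
= ~W | ~Z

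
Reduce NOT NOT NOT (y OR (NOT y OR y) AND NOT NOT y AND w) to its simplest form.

NOT y

NOT NOT NOT (y OR (NOT y OR y) AND NOT NOT y AND w)
= NOT NOT NOT (y OR NOT NOT y AND w)   [complement / identity]
= NOT NOT NOT (y OR y AND w)   [double negation]
= NOT NOT NOT y   [absorption]
= NOT y   [double negation]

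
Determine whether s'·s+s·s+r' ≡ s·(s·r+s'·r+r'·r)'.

E1: s'·s+s·s+r'
    = s+r'
E2: s·(s·r+s'·r+r'·r)'
    = s·(s·r+s'·r)'
    = s·r'
These differ: at r=0, s=0, E1 = 1 but E2 = 0.

No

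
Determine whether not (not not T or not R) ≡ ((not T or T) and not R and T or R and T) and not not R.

E1: not (not not T or not R)
    = not T and R   (De Morgan)
E2: ((not T or T) and not R and T or R and T) and not not R
    = (not R and T or R and T) and not not R   (complement / identity)
    = (not R and T or R and T) and R   (double negation)
    = T and R   (distribution)
These differ: at R=1, T=0, E1 = 1 but E2 = 0.

No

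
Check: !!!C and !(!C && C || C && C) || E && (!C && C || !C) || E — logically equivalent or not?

No

E1: !!!C
    = !C   [double negation]
E2: !(!C && C || C && C) || E && (!C && C || !C) || E
    = !(!C && C || C && C) || E && !C || E   [complement / identity]
    = !C || E && !C || E   [distribution]
    = !C || E   [absorption]
These differ: at C=1, E=1, E1 = 0 but E2 = 1.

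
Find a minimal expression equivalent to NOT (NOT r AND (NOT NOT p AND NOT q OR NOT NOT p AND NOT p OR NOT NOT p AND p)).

r OR NOT p

NOT (NOT r AND (NOT NOT p AND NOT q OR NOT NOT p AND NOT p OR NOT NOT p AND p))
= NOT (NOT r AND (NOT NOT p AND NOT q OR NOT NOT p))   (distribution)
= NOT (NOT r AND NOT NOT p)   (absorption)
= r OR NOT p   (De Morgan)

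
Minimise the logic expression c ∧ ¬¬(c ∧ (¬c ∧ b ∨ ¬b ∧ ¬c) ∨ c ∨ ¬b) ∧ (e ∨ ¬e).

c ∧ ¬¬(c ∧ (¬c ∧ b ∨ ¬b ∧ ¬c) ∨ c ∨ ¬b) ∧ (e ∨ ¬e)
= c ∧ ¬¬(c ∧ ¬c ∨ c ∨ ¬b) ∧ (e ∨ ¬e)   [distribution]
= c ∧ (c ∧ ¬c ∨ c ∨ ¬b) ∧ (e ∨ ¬e)   [double negation]
= c ∧ (c ∨ ¬b) ∧ (e ∨ ¬e)   [complement / identity]
= c ∧ (c ∨ ¬b)   [complement / identity]
= c   [absorption]

c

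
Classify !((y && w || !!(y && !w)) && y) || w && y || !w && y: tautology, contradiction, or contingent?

!((y && w || !!(y && !w)) && y) || w && y || !w && y
= !((y && w || !!(y && !w)) && y) || y   [distribution]
= !((y && w || y && !w) && y) || y   [double negation]
= !(y && y) || y   [distribution]
= !y || y   [idempotence]
= true   [complement]

tautology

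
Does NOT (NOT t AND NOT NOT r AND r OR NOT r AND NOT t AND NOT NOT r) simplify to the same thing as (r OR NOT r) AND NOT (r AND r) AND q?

No

E1: NOT (NOT t AND NOT NOT r AND r OR NOT r AND NOT t AND NOT NOT r)
    = NOT (NOT t AND NOT NOT r)   — distribution
    = t OR NOT r   — De Morgan
E2: (r OR NOT r) AND NOT (r AND r) AND q
    = NOT (r AND r) AND q   — complement / identity
    = NOT r AND q   — idempotence
These differ: at q=0, r=0, t=1, E1 = 1 but E2 = 0.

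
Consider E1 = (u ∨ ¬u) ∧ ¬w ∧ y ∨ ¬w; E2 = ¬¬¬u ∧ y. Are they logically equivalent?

E1: (u ∨ ¬u) ∧ ¬w ∧ y ∨ ¬w
    = ¬w ∧ y ∨ ¬w   [complement / identity]
    = ¬w   [absorption]
E2: ¬¬¬u ∧ y
    = ¬u ∧ y   [double negation]
These differ: at u=0, w=0, y=0, E1 = 1 but E2 = 0.

No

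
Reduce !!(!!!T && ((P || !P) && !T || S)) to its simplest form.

!!(!!!T && ((P || !P) && !T || S))
= !!(!!!T && (!T || S))   — complement / identity
= !!(!T && (!T || S))   — double negation
= !T && (!T || S)   — double negation
= !T   — absorption

!T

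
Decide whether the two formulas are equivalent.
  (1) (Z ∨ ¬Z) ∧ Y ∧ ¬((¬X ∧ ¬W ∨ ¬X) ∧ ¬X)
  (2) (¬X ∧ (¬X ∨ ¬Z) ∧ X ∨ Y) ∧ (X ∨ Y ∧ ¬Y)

Yes

E1: (Z ∨ ¬Z) ∧ Y ∧ ¬((¬X ∧ ¬W ∨ ¬X) ∧ ¬X)
    = (Z ∨ ¬Z) ∧ Y ∧ ¬(¬X ∧ ¬X)   (absorption)
    = Y ∧ ¬(¬X ∧ ¬X)   (complement / identity)
    = Y ∧ (X ∨ X)   (De Morgan)
    = Y ∧ X   (idempotence)
E2: (¬X ∧ (¬X ∨ ¬Z) ∧ X ∨ Y) ∧ (X ∨ Y ∧ ¬Y)
    = (¬X ∧ X ∨ Y) ∧ (X ∨ Y ∧ ¬Y)   (absorption)
    = (¬X ∧ X ∨ Y) ∧ X   (complement / identity)
    = Y ∧ X   (complement / identity)
Both reduce to Y ∧ X, so they are equivalent.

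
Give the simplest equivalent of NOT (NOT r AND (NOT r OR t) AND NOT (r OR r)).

NOT (NOT r AND (NOT r OR t) AND NOT (r OR r))
= NOT (NOT r AND NOT (r OR r))   — absorption
= NOT (NOT r AND NOT r)   — idempotence
= NOT NOT r   — idempotence
= r   — double negation

r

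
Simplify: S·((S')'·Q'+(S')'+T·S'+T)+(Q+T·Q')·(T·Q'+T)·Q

S·((S')'·Q'+(S')'+T·S'+T)+(Q+T·Q')·(T·Q'+T)·Q
= S·((S')'+T·S'+T)+(Q+T·Q')·(T·Q'+T)·Q   (absorption)
= S·((S')'+T·S'+T)+(Q·T+T·Q')·Q   (distribution)
= S·((S')'+T)+(Q·T+T·Q')·Q   (absorption)
= S·(S+T)+(Q·T+T·Q')·Q   (double negation)
= S·(S+T)+T·Q   (distribution)
= S+T·Q   (absorption)

S+T·Q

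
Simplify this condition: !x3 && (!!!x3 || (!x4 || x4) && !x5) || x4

!x3 && (!!!x3 || (!x4 || x4) && !x5) || x4
= !x3 && (!x3 || (!x4 || x4) && !x5) || x4   — double negation
= !x3 && (!x3 || !x5) || x4   — complement / identity
= !x3 || x4   — absorption

!x3 || x4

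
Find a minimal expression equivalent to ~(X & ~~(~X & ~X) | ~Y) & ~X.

Y & ~X

~(X & ~~(~X & ~X) | ~Y) & ~X
= ~(X & ~(X | X) | ~Y) & ~X
= ~(X & ~X | ~Y) & ~X
= ~~Y & ~X
= Y & ~X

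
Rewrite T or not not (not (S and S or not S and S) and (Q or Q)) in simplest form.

T or not S and Q

T or not not (not (S and S or not S and S) and (Q or Q))
= T or not not (not (S and S or not S and S) and Q)   — idempotence
= T or not (S and S or not S and S) and Q   — double negation
= T or not S and Q   — distribution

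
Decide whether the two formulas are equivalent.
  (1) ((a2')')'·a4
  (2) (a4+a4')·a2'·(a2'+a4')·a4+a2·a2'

Yes

E1: ((a2')')'·a4
    = a2'·a4   — double negation
E2: (a4+a4')·a2'·(a2'+a4')·a4+a2·a2'
    = (a4+a4')·a2'·a4+a2·a2'   — absorption
    = a2'·a4+a2·a2'   — complement / identity
    = a2'·a4   — complement / identity
Both reduce to a2'·a4, so they are equivalent.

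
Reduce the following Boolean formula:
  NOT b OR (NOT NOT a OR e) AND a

NOT b OR a

NOT b OR (NOT NOT a OR e) AND a
= NOT b OR (a OR e) AND a   — double negation
= NOT b OR a   — absorption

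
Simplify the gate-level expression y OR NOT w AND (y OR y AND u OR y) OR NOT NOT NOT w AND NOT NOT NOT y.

y OR NOT w AND (y OR y AND u OR y) OR NOT NOT NOT w AND NOT NOT NOT y
= y OR NOT w AND (y OR y AND u OR y) OR NOT w AND NOT NOT NOT y   [double negation]
= y OR NOT w AND (y OR y AND u OR y) OR NOT w AND NOT y   [double negation]
= y OR NOT w AND (y OR y) OR NOT w AND NOT y   [absorption]
= y OR NOT w AND y OR NOT w AND NOT y   [idempotence]
= y OR NOT w   [distribution]

y OR NOT w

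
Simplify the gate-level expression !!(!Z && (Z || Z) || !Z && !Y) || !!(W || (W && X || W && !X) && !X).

!!(!Z && (Z || Z) || !Z && !Y) || !!(W || (W && X || W && !X) && !X)
= !!(!Z && (Z || Z) || !Z && !Y) || !!(W || W && !X)
= !!(!Z && Z || !Z && !Y) || !!(W || W && !X)
= !!(!Z && Z || !Z && !Y) || W || W && !X
= !!(!Z && Z || !Z && !Y) || W
= !!(!Z && !Y) || W
= !Z && !Y || W

!Z && !Y || W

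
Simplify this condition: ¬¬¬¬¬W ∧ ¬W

¬W

¬¬¬¬¬W ∧ ¬W
= ¬¬¬W ∧ ¬W
= ¬W ∧ ¬W
= ¬W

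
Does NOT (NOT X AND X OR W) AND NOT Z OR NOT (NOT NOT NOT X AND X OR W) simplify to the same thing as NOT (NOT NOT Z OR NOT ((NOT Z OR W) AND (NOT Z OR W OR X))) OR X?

No

E1: NOT (NOT X AND X OR W) AND NOT Z OR NOT (NOT NOT NOT X AND X OR W)
    = NOT (NOT X AND X OR W) AND NOT Z OR NOT (NOT X AND X OR W)   [double negation]
    = NOT (NOT X AND X OR W)   [absorption]
    = NOT W   [complement / identity]
E2: NOT (NOT NOT Z OR NOT ((NOT Z OR W) AND (NOT Z OR W OR X))) OR X
    = NOT Z AND (NOT Z OR W) AND (NOT Z OR W OR X) OR X   [De Morgan]
    = NOT Z AND (NOT Z OR W) OR X   [absorption]
    = NOT Z OR X   [absorption]
These differ: at W=1, X=1, Z=0, E1 = 0 but E2 = 1.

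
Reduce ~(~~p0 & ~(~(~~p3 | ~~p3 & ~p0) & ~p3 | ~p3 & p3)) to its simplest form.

~(~~p0 & ~(~(~~p3 | ~~p3 & ~p0) & ~p3 | ~p3 & p3))
= ~(~~p0 & ~(~~~p3 & ~p3 | ~p3 & p3))   [absorption]
= ~(~~p0 & ~(~p3 & ~p3 | ~p3 & p3))   [double negation]
= ~p0 | ~p3 & ~p3 | ~p3 & p3   [De Morgan]
= ~p0 | ~p3 & ~p3   [complement / identity]
= ~p0 | ~p3   [idempotence]

~p0 | ~p3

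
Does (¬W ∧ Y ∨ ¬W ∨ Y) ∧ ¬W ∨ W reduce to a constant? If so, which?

yes, True

(¬W ∧ Y ∨ ¬W ∨ Y) ∧ ¬W ∨ W
= (¬W ∨ Y) ∧ ¬W ∨ W   (absorption)
= ¬W ∨ W   (absorption)
= True   (complement)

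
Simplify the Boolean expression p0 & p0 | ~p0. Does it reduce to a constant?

1

p0 & p0 | ~p0
= p0 | ~p0   (idempotence)
= 1   (complement)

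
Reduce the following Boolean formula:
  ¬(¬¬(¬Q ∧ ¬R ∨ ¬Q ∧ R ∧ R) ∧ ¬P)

Q ∨ P

¬(¬¬(¬Q ∧ ¬R ∨ ¬Q ∧ R ∧ R) ∧ ¬P)
= ¬(¬¬(¬Q ∧ ¬R ∨ ¬Q ∧ R) ∧ ¬P)   (idempotence)
= ¬(¬¬¬Q ∧ ¬P)   (distribution)
= ¬(¬Q ∧ ¬P)   (double negation)
= Q ∨ P   (De Morgan)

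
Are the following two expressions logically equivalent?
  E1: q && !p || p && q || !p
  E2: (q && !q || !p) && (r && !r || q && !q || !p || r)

E1: q && !p || p && q || !p
    = q || !p   — distribution
E2: (q && !q || !p) && (r && !r || q && !q || !p || r)
    = (q && !q || !p) && (q && !q || !p || r)   — complement / identity
    = q && !q || !p   — absorption
    = !p   — complement / identity
These differ: at p=1, q=1, r=0, E1 = 1 but E2 = 0.

No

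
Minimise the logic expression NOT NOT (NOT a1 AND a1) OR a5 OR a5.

NOT NOT (NOT a1 AND a1) OR a5 OR a5
= NOT a1 AND a1 OR a5 OR a5
= a5 OR a5
= a5

a5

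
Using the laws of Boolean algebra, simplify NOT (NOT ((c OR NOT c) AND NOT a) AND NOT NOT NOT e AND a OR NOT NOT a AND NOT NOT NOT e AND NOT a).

NOT a OR e

NOT (NOT ((c OR NOT c) AND NOT a) AND NOT NOT NOT e AND a OR NOT NOT a AND NOT NOT NOT e AND NOT a)
= NOT (NOT NOT a AND NOT NOT NOT e AND a OR NOT NOT a AND NOT NOT NOT e AND NOT a)
= NOT (NOT NOT a AND NOT NOT NOT e)
= NOT a OR NOT NOT e
= NOT a OR e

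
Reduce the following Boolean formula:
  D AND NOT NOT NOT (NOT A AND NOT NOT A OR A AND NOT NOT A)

D AND NOT NOT NOT (NOT A AND NOT NOT A OR A AND NOT NOT A)
= D AND NOT NOT NOT NOT NOT A
= D AND NOT NOT NOT A
= D AND NOT A

D AND NOT A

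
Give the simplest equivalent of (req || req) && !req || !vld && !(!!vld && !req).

(req || req) && !req || !vld && !(!!vld && !req)
= (req || req) && !req || !vld && (!vld || req)   [De Morgan]
= req && !req || !vld && (!vld || req)   [idempotence]
= !vld && (!vld || req)   [complement / identity]
= !vld   [absorption]

!vld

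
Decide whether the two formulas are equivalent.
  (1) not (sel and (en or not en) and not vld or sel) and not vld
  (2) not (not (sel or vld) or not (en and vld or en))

E1: not (sel and (en or not en) and not vld or sel) and not vld
    = not (sel and not vld or sel) and not vld   — complement / identity
    = not sel and not vld   — absorption
E2: not (not (sel or vld) or not (en and vld or en))
    = (sel or vld) and (en and vld or en)   — De Morgan
    = (sel or vld) and en   — absorption
These differ: at en=1, sel=0, vld=1, E1 = 0 but E2 = 1.

No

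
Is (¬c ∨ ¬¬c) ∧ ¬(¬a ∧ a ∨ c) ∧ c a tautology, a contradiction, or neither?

(¬c ∨ ¬¬c) ∧ ¬(¬a ∧ a ∨ c) ∧ c
= (¬c ∨ c) ∧ ¬(¬a ∧ a ∨ c) ∧ c   (double negation)
= ¬(¬a ∧ a ∨ c) ∧ c   (complement / identity)
= ¬c ∧ c   (complement / identity)
= False   (complement)

contradiction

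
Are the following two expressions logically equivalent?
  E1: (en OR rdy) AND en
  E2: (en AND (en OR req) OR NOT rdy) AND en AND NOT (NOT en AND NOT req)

Yes

E1: (en OR rdy) AND en
    = en   [absorption]
E2: (en AND (en OR req) OR NOT rdy) AND en AND NOT (NOT en AND NOT req)
    = (en AND (en OR req) OR NOT rdy) AND en AND (en OR req)   [De Morgan]
    = en AND (en OR req)   [absorption]
    = en   [absorption]
Both reduce to en, so they are equivalent.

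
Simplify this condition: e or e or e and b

e

e or e or e and b
= e or e   [absorption]
= e   [idempotence]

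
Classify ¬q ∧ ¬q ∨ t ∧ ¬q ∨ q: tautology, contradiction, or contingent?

¬q ∧ ¬q ∨ t ∧ ¬q ∨ q
= (¬q ∨ t) ∧ ¬q ∨ q   (distribution)
= ¬q ∨ q   (absorption)
= True   (complement)

tautology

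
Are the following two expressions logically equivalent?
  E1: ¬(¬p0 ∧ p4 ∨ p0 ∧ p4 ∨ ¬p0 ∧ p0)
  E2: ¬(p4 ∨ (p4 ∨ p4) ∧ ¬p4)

Yes

E1: ¬(¬p0 ∧ p4 ∨ p0 ∧ p4 ∨ ¬p0 ∧ p0)
    = ¬(¬p0 ∧ p4 ∨ p0 ∧ p4)   (complement / identity)
    = ¬p4   (distribution)
E2: ¬(p4 ∨ (p4 ∨ p4) ∧ ¬p4)
    = ¬(p4 ∨ p4 ∧ ¬p4)   (idempotence)
    = ¬p4   (complement / identity)
Both reduce to ¬p4, so they are equivalent.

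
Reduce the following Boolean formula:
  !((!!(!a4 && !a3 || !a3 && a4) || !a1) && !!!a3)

!((!!(!a4 && !a3 || !a3 && a4) || !a1) && !!!a3)
= !((!!!a3 || !a1) && !!!a3)
= !!!!a3
= !!a3
= a3

a3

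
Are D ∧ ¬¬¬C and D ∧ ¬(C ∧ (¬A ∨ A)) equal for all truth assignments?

E1: D ∧ ¬¬¬C
    = D ∧ ¬C   (double negation)
E2: D ∧ ¬(C ∧ (¬A ∨ A))
    = D ∧ ¬C   (complement / identity)
Both reduce to D ∧ ¬C, so they are equivalent.

Yes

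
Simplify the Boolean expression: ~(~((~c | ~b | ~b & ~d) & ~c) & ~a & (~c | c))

~c | a

~(~((~c | ~b | ~b & ~d) & ~c) & ~a & (~c | c))
= ~(~((~c | ~b) & ~c) & ~a & (~c | c))   — absorption
= ~(~~c & ~a & (~c | c))   — absorption
= ~(~~c & ~a)   — complement / identity
= ~c | a   — De Morgan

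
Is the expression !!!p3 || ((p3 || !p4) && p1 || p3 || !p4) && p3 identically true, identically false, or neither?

!!!p3 || ((p3 || !p4) && p1 || p3 || !p4) && p3
= !!!p3 || (p3 || !p4) && p3   [absorption]
= !p3 || (p3 || !p4) && p3   [double negation]
= !p3 || p3   [absorption]
= true   [complement]

identically true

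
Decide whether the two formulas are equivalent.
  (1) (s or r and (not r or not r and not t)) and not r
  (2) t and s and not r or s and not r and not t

E1: (s or r and (not r or not r and not t)) and not r
    = (s or r and not r) and not r   [absorption]
    = s and not r   [complement / identity]
E2: t and s and not r or s and not r and not t
    = s and not r   [distribution]
Both reduce to s and not r, so they are equivalent.

Yes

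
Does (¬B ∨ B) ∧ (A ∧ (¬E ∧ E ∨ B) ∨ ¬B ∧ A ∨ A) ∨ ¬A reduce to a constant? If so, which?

(¬B ∨ B) ∧ (A ∧ (¬E ∧ E ∨ B) ∨ ¬B ∧ A ∨ A) ∨ ¬A
= (¬B ∨ B) ∧ (A ∧ B ∨ ¬B ∧ A ∨ A) ∨ ¬A   [complement / identity]
= A ∧ B ∨ ¬B ∧ A ∨ A ∨ ¬A   [complement / identity]
= A ∨ A ∨ ¬A   [distribution]
= A ∨ ¬A   [idempotence]
= True   [complement]

yes, True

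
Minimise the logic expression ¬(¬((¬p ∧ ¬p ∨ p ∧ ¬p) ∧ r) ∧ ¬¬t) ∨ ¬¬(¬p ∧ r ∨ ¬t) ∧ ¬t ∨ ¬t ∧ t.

¬(¬((¬p ∧ ¬p ∨ p ∧ ¬p) ∧ r) ∧ ¬¬t) ∨ ¬¬(¬p ∧ r ∨ ¬t) ∧ ¬t ∨ ¬t ∧ t
= ¬(¬((¬p ∧ ¬p ∨ p ∧ ¬p) ∧ r) ∧ ¬¬t) ∨ ¬¬(¬p ∧ r ∨ ¬t) ∧ ¬t   (complement / identity)
= ¬(¬(¬p ∧ r) ∧ ¬¬t) ∨ ¬¬(¬p ∧ r ∨ ¬t) ∧ ¬t   (distribution)
= ¬p ∧ r ∨ ¬t ∨ ¬¬(¬p ∧ r ∨ ¬t) ∧ ¬t   (De Morgan)
= ¬p ∧ r ∨ ¬t ∨ (¬p ∧ r ∨ ¬t) ∧ ¬t   (double negation)
= ¬p ∧ r ∨ ¬t   (absorption)

¬p ∧ r ∨ ¬t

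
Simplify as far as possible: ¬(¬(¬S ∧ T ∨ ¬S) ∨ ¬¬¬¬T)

¬(¬(¬S ∧ T ∨ ¬S) ∨ ¬¬¬¬T)
= (¬S ∧ T ∨ ¬S) ∧ ¬¬¬T   — De Morgan
= ¬S ∧ ¬¬¬T   — absorption
= ¬S ∧ ¬T   — double negation

¬S ∧ ¬T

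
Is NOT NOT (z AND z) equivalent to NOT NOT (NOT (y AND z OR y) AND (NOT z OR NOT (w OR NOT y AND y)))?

E1: NOT NOT (z AND z)
    = z AND z   [double negation]
    = z   [idempotence]
E2: NOT NOT (NOT (y AND z OR y) AND (NOT z OR NOT (w OR NOT y AND y)))
    = NOT NOT (NOT y AND (NOT z OR NOT (w OR NOT y AND y)))   [absorption]
    = NOT y AND (NOT z OR NOT (w OR NOT y AND y))   [double negation]
    = NOT y AND (NOT z OR NOT w)   [complement / identity]
These differ: at w=1, y=0, z=0, E1 = 0 but E2 = 1.

No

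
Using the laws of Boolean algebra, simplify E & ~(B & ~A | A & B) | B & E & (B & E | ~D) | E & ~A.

E

E & ~(B & ~A | A & B) | B & E & (B & E | ~D) | E & ~A
= E & ~B | B & E & (B & E | ~D) | E & ~A   — distribution
= E & ~B | B & E | E & ~A   — absorption
= E | E & ~A   — distribution
= E   — absorption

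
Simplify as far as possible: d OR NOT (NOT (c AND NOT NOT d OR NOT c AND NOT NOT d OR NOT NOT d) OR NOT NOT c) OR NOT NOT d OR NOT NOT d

d

d OR NOT (NOT (c AND NOT NOT d OR NOT c AND NOT NOT d OR NOT NOT d) OR NOT NOT c) OR NOT NOT d OR NOT NOT d
= d OR NOT (NOT (NOT NOT d OR NOT NOT d) OR NOT NOT c) OR NOT NOT d OR NOT NOT d   (distribution)
= d OR (NOT NOT d OR NOT NOT d) AND NOT c OR NOT NOT d OR NOT NOT d   (De Morgan)
= d OR NOT NOT d OR NOT NOT d   (absorption)
= d OR NOT NOT d   (idempotence)
= d OR d   (double negation)
= d   (idempotence)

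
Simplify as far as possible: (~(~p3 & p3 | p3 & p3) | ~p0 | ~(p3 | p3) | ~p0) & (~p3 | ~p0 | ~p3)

(~(~p3 & p3 | p3 & p3) | ~p0 | ~(p3 | p3) | ~p0) & (~p3 | ~p0 | ~p3)
= (~(~p3 & p3 | p3 & p3) | ~p0 | ~p3 | ~p0) & (~p3 | ~p0 | ~p3)   [idempotence]
= (~p3 | ~p0 | ~p3 | ~p0) & (~p3 | ~p0 | ~p3)   [distribution]
= ~p3 | ~p0 | (~p3 | ~p0) & ~p3   [distribution]
= ~p3 | ~p0   [absorption]

~p3 | ~p0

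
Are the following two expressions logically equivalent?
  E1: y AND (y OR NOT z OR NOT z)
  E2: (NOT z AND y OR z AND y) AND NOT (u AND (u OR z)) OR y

E1: y AND (y OR NOT z OR NOT z)
    = y AND (y OR NOT z)   [idempotence]
    = y   [absorption]
E2: (NOT z AND y OR z AND y) AND NOT (u AND (u OR z)) OR y
    = y AND NOT (u AND (u OR z)) OR y   [distribution]
    = y AND NOT u OR y   [absorption]
    = y   [absorption]
Both reduce to y, so they are equivalent.

Yes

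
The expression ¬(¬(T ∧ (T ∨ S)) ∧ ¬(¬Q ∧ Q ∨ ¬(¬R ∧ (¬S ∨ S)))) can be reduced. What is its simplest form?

¬(¬(T ∧ (T ∨ S)) ∧ ¬(¬Q ∧ Q ∨ ¬(¬R ∧ (¬S ∨ S))))
= ¬(¬(T ∧ (T ∨ S)) ∧ ¬¬(¬R ∧ (¬S ∨ S)))   [complement / identity]
= ¬(¬(T ∧ (T ∨ S)) ∧ ¬¬¬R)   [complement / identity]
= ¬(¬(T ∧ (T ∨ S)) ∧ ¬R)   [double negation]
= T ∧ (T ∨ S) ∨ R   [De Morgan]
= T ∨ R   [absorption]

T ∨ R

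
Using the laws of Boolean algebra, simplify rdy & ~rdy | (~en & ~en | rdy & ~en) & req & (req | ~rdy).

rdy & ~rdy | (~en & ~en | rdy & ~en) & req & (req | ~rdy)
= rdy & ~rdy | (~en & ~en | rdy & ~en) & req
= (~en & ~en | rdy & ~en) & req
= ~en & (~en | rdy) & req
= ~en & req

~en & req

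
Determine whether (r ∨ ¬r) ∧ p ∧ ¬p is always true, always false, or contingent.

(r ∨ ¬r) ∧ p ∧ ¬p
= p ∧ ¬p   [complement / identity]
= False   [complement]

always false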